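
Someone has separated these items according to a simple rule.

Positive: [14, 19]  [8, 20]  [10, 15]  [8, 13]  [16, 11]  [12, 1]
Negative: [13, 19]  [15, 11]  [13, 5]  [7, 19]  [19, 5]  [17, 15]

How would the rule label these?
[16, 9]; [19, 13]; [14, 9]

Positive, Negative, Positive

A rule that fits every label: first is even — true of each 'Positive' example, false of each 'Negative' one.
[16, 9]: first 16 — fits, so Positive. [19, 13]: first 19 — doesn't qualify, so Negative. [14, 9]: first 14 — fits, so Positive.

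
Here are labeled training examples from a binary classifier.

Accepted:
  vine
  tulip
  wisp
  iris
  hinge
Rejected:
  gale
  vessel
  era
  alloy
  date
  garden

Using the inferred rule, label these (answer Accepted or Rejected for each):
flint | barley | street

The distinguishing property — contains 'i' — holds for all the 'Accepted' cases and none of the 'Rejected' cases.
flint: has 'i' — meets the rule, so Accepted.
barley: no 'i' — doesn't qualify, so Rejected.
street: no 'i' — doesn't qualify, so Rejected.

Accepted, Rejected, Rejected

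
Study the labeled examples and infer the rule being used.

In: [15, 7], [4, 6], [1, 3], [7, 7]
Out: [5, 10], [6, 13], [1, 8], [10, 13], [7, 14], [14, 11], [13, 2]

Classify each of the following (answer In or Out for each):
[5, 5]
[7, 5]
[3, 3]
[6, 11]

In, In, In, Out

Comparing the two groups points to one rule — sum is even.
In: [5, 5], since 5+5 = 10.
In: [7, 5], since 7+5 = 12.
In: [3, 3], since 3+3 = 6.
Out: [6, 11], since 6+11 = 17.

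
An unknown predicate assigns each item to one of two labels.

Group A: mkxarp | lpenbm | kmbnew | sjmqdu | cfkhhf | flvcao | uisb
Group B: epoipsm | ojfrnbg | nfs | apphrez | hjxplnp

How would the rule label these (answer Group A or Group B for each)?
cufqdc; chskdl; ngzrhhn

Group A, Group A, Group B

'Group A' ⟺ even length.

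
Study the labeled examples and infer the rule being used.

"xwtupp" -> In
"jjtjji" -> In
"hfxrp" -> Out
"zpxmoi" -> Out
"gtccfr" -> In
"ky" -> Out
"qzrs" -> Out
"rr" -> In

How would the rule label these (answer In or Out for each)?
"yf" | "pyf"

The simplest hypothesis consistent with all the labels is: has a double letter.
Out: "yf", since no doubled letter. Out: "pyf", since no doubled letter.

Out, Out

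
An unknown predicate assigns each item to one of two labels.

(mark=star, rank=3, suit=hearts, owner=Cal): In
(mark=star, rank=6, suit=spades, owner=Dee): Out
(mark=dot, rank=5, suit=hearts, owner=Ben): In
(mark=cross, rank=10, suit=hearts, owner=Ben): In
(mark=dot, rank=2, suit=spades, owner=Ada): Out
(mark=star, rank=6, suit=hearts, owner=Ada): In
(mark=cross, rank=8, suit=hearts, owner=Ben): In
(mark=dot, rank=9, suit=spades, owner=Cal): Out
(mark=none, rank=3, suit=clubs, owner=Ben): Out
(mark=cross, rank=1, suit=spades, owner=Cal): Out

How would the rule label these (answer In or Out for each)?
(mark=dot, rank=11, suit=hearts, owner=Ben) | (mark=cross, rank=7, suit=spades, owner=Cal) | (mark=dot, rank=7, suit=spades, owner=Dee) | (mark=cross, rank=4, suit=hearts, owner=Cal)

In, Out, Out, In

The common property of the 'In' items is: suit is hearts. No 'Out' item has it.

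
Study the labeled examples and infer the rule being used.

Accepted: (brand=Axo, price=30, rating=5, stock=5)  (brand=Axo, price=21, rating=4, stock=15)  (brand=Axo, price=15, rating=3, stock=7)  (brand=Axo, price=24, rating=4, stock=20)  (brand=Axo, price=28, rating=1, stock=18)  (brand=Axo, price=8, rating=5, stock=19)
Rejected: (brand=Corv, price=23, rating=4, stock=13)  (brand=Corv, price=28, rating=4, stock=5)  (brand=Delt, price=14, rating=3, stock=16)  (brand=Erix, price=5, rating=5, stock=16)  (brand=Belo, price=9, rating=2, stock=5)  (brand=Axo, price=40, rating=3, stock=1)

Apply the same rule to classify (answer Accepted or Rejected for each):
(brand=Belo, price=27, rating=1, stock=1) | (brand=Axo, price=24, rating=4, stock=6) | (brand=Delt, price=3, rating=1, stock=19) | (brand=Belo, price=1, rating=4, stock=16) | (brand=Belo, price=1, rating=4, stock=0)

Rejected, Accepted, Rejected, Rejected, Rejected

The rule appears to be: brand is Axo AND stock ≥ 5.
(brand=Belo, price=27, rating=1, stock=1): brand is Belo, stock = 1 — lacks this property, so Rejected. (brand=Axo, price=24, rating=4, stock=6): brand is Axo, stock = 6 — qualifies, so Accepted. (brand=Delt, price=3, rating=1, stock=19): brand is Delt, stock = 19 — lacks this property, so Rejected. (brand=Belo, price=1, rating=4, stock=16): brand is Belo, stock = 16 — lacks this property, so Rejected. (brand=Belo, price=1, rating=4, stock=0): brand is Belo, stock = 0 — lacks this property, so Rejected.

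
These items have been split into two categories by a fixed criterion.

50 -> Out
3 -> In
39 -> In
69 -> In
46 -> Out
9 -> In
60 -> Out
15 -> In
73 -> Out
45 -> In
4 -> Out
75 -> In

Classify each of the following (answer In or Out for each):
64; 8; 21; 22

Out, Out, In, Out

The simplest hypothesis consistent with all the labels is: ≡ 3 (mod 6).
64 → 64 mod 6 = 4 → Out.
8 → 8 mod 6 = 2 → Out.
21 → 21 mod 6 = 3 → In.
22 → 22 mod 6 = 4 → Out.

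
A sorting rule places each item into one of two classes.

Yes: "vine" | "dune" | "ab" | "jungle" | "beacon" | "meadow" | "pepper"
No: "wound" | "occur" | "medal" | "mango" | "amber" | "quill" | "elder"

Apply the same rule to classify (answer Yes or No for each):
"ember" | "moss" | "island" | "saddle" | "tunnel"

The classifier is using: even length.
"ember": No (length 5). "moss": Yes (length 4). "island": Yes (length 6). "saddle": Yes (length 6). "tunnel": Yes (length 6).

No, Yes, Yes, Yes, Yes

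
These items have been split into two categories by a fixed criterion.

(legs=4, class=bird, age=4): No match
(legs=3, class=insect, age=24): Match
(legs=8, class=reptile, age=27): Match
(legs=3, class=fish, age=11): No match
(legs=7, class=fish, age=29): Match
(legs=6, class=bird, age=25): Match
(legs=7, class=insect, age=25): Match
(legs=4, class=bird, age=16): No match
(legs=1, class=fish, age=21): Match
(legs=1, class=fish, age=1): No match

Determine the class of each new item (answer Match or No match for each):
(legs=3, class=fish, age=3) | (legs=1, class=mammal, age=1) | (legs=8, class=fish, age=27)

All 'Match' examples share one property — age ≥ 21 — and every 'No match' example lacks it.
(legs=3, class=fish, age=3): age = 3 — doesn't qualify, so No match.
(legs=1, class=mammal, age=1): age = 1 — doesn't qualify, so No match.
(legs=8, class=fish, age=27): age = 27 — fits, so Match.

No match, No match, Match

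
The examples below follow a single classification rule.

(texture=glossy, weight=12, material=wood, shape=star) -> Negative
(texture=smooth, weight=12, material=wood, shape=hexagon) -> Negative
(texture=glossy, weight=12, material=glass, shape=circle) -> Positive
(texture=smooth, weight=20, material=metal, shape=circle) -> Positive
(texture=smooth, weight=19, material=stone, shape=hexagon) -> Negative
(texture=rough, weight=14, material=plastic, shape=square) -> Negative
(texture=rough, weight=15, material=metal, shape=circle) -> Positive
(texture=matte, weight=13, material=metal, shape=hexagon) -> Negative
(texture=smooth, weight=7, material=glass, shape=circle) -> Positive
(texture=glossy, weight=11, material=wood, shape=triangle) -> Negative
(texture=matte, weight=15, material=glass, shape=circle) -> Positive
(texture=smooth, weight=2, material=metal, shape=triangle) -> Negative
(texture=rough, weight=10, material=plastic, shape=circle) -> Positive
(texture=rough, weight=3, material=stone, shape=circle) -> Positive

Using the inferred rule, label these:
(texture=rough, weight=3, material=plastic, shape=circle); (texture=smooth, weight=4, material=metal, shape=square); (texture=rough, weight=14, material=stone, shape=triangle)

Every 'Positive' example satisfies: shape is circle. None of the 'Negative' examples do.
Positive: (texture=rough, weight=3, material=plastic, shape=circle), since shape is circle.
Negative: (texture=smooth, weight=4, material=metal, shape=square), since shape is square.
Negative: (texture=rough, weight=14, material=stone, shape=triangle), since shape is triangle.

Positive, Negative, Negative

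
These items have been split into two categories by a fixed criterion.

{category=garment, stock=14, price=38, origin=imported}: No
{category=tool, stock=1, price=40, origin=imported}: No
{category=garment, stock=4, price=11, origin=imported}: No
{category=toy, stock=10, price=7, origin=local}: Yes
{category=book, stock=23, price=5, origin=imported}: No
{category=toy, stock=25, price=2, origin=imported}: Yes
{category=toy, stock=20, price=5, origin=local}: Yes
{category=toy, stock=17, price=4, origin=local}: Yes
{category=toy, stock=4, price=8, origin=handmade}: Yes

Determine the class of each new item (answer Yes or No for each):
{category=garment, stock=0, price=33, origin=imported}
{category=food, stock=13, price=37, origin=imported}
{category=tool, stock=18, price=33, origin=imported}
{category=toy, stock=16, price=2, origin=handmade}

No, No, No, Yes

Rule: category is toy. This holds for each 'Yes' example and fails for each 'No' one.
{category=garment, stock=0, price=33, origin=imported}: No (category is garment). {category=food, stock=13, price=37, origin=imported}: No (category is food). {category=tool, stock=18, price=33, origin=imported}: No (category is tool). {category=toy, stock=16, price=2, origin=handmade}: Yes (category is toy).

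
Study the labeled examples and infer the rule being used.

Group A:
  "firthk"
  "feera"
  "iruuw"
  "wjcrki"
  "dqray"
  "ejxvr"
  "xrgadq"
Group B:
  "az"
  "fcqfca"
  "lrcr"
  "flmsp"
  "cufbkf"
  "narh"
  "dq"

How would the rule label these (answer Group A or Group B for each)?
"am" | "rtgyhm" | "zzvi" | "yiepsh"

The common property of the 'Group A' items is: length ≥ 5 AND contains 'r'. No 'Group B' item has it.
"am": length 2, no 'r' — lacks this property, so Group B. "rtgyhm": length 6, has 'r' — passes, so Group A. "zzvi": length 4, no 'r' — lacks this property, so Group B. "yiepsh": length 6, no 'r' — lacks this property, so Group B.

Group B, Group A, Group B, Group B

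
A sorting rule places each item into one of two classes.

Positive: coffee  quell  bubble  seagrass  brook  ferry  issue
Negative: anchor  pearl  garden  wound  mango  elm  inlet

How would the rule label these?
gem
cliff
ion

Negative, Positive, Negative

The simplest hypothesis consistent with all the labels is: has a double letter.
gem — no doubled letter, hence Negative. cliff — 'ff' doubled, hence Positive. ion — no doubled letter, hence Negative.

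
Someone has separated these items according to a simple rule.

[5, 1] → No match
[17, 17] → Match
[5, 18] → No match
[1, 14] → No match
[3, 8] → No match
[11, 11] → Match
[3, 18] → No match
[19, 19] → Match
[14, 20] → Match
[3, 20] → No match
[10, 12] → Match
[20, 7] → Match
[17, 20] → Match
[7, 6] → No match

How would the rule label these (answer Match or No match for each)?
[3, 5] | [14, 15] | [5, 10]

No match, Match, No match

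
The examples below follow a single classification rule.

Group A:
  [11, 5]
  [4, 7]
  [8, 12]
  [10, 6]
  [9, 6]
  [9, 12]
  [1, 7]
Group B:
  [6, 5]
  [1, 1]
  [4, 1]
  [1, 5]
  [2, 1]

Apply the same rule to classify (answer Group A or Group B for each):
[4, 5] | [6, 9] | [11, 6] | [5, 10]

The distinguishing property — max ≥ 7 — holds for all the 'Group A' cases and none of the 'Group B' cases.
Group B: [4, 5], since max 5. Group A: [6, 9], since max 9. Group A: [11, 6], since max 11. Group A: [5, 10], since max 10.

Group B, Group A, Group A, Group A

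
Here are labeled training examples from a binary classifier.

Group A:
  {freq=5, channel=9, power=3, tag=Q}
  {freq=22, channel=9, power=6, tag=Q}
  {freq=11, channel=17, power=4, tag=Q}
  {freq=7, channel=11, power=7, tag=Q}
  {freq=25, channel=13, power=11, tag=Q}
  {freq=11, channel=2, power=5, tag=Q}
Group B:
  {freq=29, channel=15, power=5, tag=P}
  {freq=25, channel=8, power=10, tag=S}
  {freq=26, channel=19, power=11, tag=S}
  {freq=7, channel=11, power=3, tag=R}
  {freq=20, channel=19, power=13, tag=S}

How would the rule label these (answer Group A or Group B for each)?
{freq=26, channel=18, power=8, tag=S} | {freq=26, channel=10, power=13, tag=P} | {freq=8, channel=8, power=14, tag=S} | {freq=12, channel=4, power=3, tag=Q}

The simplest hypothesis consistent with all the labels is: tag is Q.
Group B: {freq=26, channel=18, power=8, tag=S}, since tag is S.
Group B: {freq=26, channel=10, power=13, tag=P}, since tag is P.
Group B: {freq=8, channel=8, power=14, tag=S}, since tag is S.
Group A: {freq=12, channel=4, power=3, tag=Q}, since tag is Q.

Group B, Group B, Group B, Group A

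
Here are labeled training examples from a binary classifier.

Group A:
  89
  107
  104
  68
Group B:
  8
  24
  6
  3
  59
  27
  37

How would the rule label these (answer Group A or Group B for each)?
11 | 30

Every 'Group A' example satisfies: at least 68. None of the 'Group B' examples do.
11: Group B (11 < 68). 30: Group B (30 < 68).

Group B, Group B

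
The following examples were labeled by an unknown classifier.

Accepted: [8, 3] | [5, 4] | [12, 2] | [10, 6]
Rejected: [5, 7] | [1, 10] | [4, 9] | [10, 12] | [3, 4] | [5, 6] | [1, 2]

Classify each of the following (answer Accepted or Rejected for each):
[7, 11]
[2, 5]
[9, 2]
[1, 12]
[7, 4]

Rejected, Rejected, Accepted, Rejected, Accepted

The rule appears to be: first > second.
Rejected: [7, 11], since 7 < 11. Rejected: [2, 5], since 2 < 5. Accepted: [9, 2], since 9 > 2. Rejected: [1, 12], since 1 < 12. Accepted: [7, 4], since 7 > 4.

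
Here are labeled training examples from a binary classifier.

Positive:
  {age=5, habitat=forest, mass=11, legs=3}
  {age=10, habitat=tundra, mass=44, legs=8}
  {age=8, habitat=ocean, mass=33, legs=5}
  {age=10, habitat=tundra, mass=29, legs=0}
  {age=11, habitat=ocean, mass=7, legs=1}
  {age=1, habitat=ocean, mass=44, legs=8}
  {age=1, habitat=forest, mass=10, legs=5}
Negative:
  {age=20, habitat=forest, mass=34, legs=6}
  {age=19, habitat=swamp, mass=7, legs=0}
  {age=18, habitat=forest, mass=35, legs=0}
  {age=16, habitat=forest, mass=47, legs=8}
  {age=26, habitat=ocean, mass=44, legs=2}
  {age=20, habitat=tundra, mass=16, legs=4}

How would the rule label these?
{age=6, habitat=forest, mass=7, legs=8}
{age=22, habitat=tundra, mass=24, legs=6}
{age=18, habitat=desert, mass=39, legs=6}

The classifier is using: age ≤ 11.
{age=6, habitat=forest, mass=7, legs=8}: age = 6, matches → Positive. {age=22, habitat=tundra, mass=24, legs=6}: age = 22, fails the rule → Negative. {age=18, habitat=desert, mass=39, legs=6}: age = 18, fails the rule → Negative.

Positive, Negative, Negative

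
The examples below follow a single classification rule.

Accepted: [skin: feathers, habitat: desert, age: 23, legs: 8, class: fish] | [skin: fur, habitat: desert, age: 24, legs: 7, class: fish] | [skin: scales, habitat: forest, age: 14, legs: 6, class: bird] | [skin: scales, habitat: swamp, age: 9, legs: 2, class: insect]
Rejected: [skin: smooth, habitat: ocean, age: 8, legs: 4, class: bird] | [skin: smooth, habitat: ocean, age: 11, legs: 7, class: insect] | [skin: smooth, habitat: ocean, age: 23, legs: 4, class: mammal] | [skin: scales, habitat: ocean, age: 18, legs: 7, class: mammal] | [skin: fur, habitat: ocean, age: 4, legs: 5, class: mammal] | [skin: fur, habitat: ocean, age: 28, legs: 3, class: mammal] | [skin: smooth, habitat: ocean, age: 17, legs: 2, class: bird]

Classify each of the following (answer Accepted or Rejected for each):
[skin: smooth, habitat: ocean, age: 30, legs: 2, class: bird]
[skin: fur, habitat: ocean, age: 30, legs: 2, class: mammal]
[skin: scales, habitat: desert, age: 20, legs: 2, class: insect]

Rejected, Rejected, Accepted

The distinguishing property — habitat is not ocean — holds for all the 'Accepted' cases and none of the 'Rejected' cases.
Rejected: [skin: smooth, habitat: ocean, age: 30, legs: 2, class: bird], since habitat is ocean. Rejected: [skin: fur, habitat: ocean, age: 30, legs: 2, class: mammal], since habitat is ocean. Accepted: [skin: scales, habitat: desert, age: 20, legs: 2, class: insect], since habitat is desert.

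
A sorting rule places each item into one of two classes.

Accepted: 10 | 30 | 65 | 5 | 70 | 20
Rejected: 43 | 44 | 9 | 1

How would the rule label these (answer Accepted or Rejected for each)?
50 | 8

A rule that fits every label: multiple of 5 — true of each 'Accepted' example, false of each 'Rejected' one.

Accepted, Rejected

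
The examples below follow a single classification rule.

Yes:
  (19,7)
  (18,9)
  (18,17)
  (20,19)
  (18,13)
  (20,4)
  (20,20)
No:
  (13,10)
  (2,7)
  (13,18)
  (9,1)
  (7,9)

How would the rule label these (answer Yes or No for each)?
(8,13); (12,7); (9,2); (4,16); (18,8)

The rule appears to be: first ≥ 17.
(8,13): first 8 — does not satisfy this, so No. (12,7): first 12 — does not satisfy this, so No. (9,2): first 9 — does not satisfy this, so No. (4,16): first 4 — does not satisfy this, so No. (18,8): first 18 — has this property, so Yes.

No, No, No, No, Yes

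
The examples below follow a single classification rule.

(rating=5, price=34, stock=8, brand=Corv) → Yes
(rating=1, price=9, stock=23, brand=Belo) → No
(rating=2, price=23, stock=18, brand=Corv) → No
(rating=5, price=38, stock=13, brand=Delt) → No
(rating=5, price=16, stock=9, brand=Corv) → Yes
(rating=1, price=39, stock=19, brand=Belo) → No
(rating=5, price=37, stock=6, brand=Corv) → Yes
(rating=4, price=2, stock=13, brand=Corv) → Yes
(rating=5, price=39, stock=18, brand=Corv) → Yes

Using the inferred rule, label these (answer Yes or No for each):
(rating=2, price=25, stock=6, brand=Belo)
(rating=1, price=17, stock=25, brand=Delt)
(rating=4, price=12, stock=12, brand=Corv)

'Yes' ⟺ brand is Corv AND rating ≥ 4.
(rating=2, price=25, stock=6, brand=Belo) — brand is Belo, rating = 2, hence No. (rating=1, price=17, stock=25, brand=Delt) — brand is Delt, rating = 1, hence No. (rating=4, price=12, stock=12, brand=Corv) — brand is Corv, rating = 4, hence Yes.

No, No, Yes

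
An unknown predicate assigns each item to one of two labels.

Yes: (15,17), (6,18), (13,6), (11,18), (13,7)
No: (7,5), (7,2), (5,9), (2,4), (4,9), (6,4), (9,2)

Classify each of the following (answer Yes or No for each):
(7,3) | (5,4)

No, No

The pattern is that an item is 'Yes' exactly when: sum ≥ 19.
No: (7,3), since 7+3 = 10. No: (5,4), since 5+4 = 9.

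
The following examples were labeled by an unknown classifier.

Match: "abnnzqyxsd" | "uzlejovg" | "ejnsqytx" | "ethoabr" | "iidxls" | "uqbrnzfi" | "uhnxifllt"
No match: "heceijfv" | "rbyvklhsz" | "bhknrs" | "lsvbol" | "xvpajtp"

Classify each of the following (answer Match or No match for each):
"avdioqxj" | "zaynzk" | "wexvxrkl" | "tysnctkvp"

Match, No match, No match, No match

Checking candidate rules against both groups, what survives is: starts with a vowel.
Match: "avdioqxj", since starts with 'a'. No match: "zaynzk", since starts with 'z'. No match: "wexvxrkl", since starts with 'w'. No match: "tysnctkvp", since starts with 't'.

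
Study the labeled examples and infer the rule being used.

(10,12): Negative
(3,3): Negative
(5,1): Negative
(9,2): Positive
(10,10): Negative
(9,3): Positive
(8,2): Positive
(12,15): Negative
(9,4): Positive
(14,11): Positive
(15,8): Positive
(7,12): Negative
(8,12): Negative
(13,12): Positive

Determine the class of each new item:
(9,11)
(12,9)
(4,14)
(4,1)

The simplest hypothesis consistent with all the labels is: first > second AND sum ≥ 10.
(9,11): Negative (9 < 11, 9+11 = 20).
(12,9): Positive (12 > 9, 12+9 = 21).
(4,14): Negative (4 < 14, 4+14 = 18).
(4,1): Negative (4 > 1, 4+1 = 5).

Negative, Positive, Negative, Negative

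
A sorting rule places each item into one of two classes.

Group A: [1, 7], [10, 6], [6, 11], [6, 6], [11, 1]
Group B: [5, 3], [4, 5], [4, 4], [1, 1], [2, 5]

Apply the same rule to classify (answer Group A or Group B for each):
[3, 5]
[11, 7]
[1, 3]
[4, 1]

Group B, Group A, Group B, Group B

Every 'Group A' example satisfies: max ≥ 6. None of the 'Group B' examples do.
[3, 5] — max 5, hence Group B. [11, 7] — max 11, hence Group A. [1, 3] — max 3, hence Group B. [4, 1] — max 4, hence Group B.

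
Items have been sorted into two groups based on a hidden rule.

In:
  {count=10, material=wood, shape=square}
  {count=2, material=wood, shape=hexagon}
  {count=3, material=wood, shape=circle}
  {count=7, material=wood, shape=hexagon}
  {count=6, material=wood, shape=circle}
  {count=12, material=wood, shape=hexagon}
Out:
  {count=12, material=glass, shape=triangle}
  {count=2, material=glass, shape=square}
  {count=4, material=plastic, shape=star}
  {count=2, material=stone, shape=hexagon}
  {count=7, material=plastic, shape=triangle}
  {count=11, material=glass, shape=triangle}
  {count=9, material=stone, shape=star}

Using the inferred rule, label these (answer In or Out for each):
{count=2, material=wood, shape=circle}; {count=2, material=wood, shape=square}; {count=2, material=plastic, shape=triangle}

In, In, Out

Every 'In' example satisfies: material is wood. None of the 'Out' examples do.
{count=2, material=wood, shape=circle}: material is wood, satisfies this → In. {count=2, material=wood, shape=square}: material is wood, satisfies this → In. {count=2, material=plastic, shape=triangle}: material is plastic, does not fit → Out.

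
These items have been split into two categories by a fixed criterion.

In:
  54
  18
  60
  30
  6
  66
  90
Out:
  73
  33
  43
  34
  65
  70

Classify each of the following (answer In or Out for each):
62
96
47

Out, In, Out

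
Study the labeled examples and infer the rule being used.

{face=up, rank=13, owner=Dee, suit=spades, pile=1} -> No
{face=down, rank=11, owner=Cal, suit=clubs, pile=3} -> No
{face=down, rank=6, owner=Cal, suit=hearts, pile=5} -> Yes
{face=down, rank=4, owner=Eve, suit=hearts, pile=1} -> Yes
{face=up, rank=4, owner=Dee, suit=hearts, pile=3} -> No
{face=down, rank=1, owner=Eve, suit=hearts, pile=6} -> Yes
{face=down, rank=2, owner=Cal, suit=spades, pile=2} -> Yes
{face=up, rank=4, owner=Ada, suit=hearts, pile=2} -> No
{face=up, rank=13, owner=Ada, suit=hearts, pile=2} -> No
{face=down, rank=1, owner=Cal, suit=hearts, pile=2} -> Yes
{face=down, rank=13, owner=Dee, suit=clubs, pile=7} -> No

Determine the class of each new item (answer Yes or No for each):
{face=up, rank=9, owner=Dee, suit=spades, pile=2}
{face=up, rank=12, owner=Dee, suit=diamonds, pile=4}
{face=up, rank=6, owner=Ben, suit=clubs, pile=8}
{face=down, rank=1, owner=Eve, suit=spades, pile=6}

The rule appears to be: face is down AND rank ≤ 6.

No, No, No, Yes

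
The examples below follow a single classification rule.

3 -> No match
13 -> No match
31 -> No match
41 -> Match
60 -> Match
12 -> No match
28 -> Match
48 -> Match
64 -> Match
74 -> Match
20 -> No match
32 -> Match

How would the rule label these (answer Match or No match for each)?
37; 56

Match, Match

One predicate separates the groups cleanly: digit sum ≥ 5.
37: digit sum 3+7 = 10, fits → Match.
56: digit sum 5+6 = 11, fits → Match.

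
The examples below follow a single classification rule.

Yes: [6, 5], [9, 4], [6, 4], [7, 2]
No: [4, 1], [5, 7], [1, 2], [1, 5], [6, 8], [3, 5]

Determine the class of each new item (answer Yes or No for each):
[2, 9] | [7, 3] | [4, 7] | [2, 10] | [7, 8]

No, Yes, No, No, No

Rule: first > second AND sum ≥ 6. This holds for each 'Yes' example and fails for each 'No' one.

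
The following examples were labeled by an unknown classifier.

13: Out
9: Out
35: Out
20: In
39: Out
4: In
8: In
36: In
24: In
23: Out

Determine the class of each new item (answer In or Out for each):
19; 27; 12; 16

Out, Out, In, In

A rule that fits every label: even — true of each 'In' example, false of each 'Out' one.
19: 19 is odd — doesn't qualify, so Out.
27: 27 is odd — doesn't qualify, so Out.
12: 12 is even — satisfies this, so In.
16: 16 is even — satisfies this, so In.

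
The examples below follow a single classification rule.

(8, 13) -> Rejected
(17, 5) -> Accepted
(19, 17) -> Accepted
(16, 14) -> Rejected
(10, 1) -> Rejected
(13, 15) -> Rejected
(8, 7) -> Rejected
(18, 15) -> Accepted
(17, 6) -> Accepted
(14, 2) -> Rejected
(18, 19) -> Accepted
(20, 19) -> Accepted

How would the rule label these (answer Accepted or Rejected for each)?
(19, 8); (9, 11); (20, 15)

Accepted, Rejected, Accepted

Rule: first ≥ 17. This holds for each 'Accepted' example and fails for each 'Rejected' one.
(19, 8): first 19, fits → Accepted. (9, 11): first 9, fails the rule → Rejected. (20, 15): first 20, fits → Accepted.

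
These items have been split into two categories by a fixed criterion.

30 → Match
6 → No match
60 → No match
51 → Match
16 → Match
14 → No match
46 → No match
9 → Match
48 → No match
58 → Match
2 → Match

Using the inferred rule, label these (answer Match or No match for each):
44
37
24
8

All 'Match' examples share one property — ≡ 2 (mod 7) — and every 'No match' example lacks it.
Match: 44, since 44 mod 7 = 2.
Match: 37, since 37 mod 7 = 2.
No match: 24, since 24 mod 7 = 3.
No match: 8, since 8 mod 7 = 1.

Match, Match, No match, No match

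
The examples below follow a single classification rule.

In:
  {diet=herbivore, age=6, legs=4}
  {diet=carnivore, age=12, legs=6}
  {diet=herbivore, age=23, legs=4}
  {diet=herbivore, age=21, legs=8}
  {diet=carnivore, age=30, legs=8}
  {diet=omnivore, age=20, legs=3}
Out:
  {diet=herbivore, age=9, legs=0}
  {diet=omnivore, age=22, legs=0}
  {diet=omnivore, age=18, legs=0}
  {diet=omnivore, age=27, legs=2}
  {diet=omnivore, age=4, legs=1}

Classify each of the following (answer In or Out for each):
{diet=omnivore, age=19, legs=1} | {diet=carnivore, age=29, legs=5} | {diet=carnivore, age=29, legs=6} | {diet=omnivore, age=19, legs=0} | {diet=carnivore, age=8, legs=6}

Out, In, In, Out, In

All 'In' examples share one property — legs ≥ 3 — and every 'Out' example lacks it.
{diet=omnivore, age=19, legs=1} — legs = 1, hence Out.
{diet=carnivore, age=29, legs=5} — legs = 5, hence In.
{diet=carnivore, age=29, legs=6} — legs = 6, hence In.
{diet=omnivore, age=19, legs=0} — legs = 0, hence Out.
{diet=carnivore, age=8, legs=6} — legs = 6, hence In.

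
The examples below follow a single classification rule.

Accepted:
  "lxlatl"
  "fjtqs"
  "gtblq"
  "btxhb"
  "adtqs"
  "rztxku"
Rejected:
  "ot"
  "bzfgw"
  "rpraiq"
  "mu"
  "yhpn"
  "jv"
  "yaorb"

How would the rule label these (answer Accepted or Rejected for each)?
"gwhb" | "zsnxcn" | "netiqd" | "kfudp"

Rejected, Rejected, Accepted, Rejected

All 'Accepted' examples share one property — length ≥ 4 AND contains 't' — and every 'Rejected' example lacks it.
"gwhb": length 4, no 't' — lacks this property, so Rejected. "zsnxcn": length 6, no 't' — lacks this property, so Rejected. "netiqd": length 6, has 't' — qualifies, so Accepted. "kfudp": length 5, no 't' — lacks this property, so Rejected.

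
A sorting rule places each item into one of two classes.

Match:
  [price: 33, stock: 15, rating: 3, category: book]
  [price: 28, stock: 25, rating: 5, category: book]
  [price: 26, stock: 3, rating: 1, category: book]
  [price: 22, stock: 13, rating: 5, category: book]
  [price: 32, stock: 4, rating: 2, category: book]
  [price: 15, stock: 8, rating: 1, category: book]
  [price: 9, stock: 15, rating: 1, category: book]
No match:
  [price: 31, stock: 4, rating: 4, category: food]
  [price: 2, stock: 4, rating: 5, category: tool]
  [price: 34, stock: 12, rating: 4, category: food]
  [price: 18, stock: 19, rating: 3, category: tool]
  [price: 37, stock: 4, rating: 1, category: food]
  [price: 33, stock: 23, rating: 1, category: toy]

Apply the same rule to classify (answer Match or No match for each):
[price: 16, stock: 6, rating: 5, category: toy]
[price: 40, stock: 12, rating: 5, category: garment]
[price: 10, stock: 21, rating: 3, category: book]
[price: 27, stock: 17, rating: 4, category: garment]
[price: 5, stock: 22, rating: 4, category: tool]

No match, No match, Match, No match, No match

All 'Match' examples share one property — category is book — and every 'No match' example lacks it.
[price: 16, stock: 6, rating: 5, category: toy] → category is toy → No match. [price: 40, stock: 12, rating: 5, category: garment] → category is garment → No match. [price: 10, stock: 21, rating: 3, category: book] → category is book → Match. [price: 27, stock: 17, rating: 4, category: garment] → category is garment → No match. [price: 5, stock: 22, rating: 4, category: tool] → category is tool → No match.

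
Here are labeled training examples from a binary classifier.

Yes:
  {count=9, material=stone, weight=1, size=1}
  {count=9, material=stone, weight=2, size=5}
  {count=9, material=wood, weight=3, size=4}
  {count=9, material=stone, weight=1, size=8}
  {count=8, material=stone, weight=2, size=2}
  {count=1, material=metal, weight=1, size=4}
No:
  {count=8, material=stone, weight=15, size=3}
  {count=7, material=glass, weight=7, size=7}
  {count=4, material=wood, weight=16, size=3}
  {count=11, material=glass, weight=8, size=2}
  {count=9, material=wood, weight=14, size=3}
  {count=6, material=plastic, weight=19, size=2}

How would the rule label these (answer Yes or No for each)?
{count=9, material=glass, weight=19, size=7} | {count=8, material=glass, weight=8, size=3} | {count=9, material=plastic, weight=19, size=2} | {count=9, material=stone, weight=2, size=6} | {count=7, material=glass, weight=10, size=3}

No, No, No, Yes, No

The common property of the 'Yes' items is: weight ≤ 3. No 'No' item has it.
{count=9, material=glass, weight=19, size=7}: weight = 19, fails the rule → No.
{count=8, material=glass, weight=8, size=3}: weight = 8, fails the rule → No.
{count=9, material=plastic, weight=19, size=2}: weight = 19, fails the rule → No.
{count=9, material=stone, weight=2, size=6}: weight = 2, meets the rule → Yes.
{count=7, material=glass, weight=10, size=3}: weight = 10, fails the rule → No.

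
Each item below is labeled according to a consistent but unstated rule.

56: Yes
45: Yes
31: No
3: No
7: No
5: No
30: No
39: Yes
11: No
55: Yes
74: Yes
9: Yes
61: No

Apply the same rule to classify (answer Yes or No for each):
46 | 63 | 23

Rule: digit sum ≥ 8. This holds for each 'Yes' example and fails for each 'No' one.
46 → digit sum 4+6 = 10 → Yes. 63 → digit sum 6+3 = 9 → Yes. 23 → digit sum 2+3 = 5 → No.

Yes, Yes, No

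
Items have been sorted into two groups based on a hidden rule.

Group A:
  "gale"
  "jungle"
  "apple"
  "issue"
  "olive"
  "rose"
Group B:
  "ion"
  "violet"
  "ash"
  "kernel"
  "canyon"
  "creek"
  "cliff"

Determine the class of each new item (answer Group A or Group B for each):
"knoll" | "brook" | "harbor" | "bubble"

Group B, Group B, Group B, Group A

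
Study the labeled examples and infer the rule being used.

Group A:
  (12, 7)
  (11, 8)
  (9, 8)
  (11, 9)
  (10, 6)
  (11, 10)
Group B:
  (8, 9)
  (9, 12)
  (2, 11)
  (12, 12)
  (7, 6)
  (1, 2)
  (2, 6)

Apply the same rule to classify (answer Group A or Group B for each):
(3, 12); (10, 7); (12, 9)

'Group A' ⟺ first > second AND sum ≥ 16.

Group B, Group A, Group A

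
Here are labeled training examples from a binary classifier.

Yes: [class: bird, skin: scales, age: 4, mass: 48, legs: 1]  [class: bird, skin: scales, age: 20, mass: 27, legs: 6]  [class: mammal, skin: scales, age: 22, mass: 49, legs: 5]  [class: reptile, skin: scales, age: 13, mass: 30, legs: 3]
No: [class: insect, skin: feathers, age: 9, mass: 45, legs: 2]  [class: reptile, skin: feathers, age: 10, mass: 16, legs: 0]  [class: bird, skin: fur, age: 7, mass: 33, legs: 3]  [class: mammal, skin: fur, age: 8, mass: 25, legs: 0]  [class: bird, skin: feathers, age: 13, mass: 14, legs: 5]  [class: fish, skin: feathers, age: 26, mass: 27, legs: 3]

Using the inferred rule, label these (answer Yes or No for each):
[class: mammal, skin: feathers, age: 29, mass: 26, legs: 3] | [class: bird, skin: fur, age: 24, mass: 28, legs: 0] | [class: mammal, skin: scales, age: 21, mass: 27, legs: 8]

'Yes' ⟺ skin is scales.
No: [class: mammal, skin: feathers, age: 29, mass: 26, legs: 3], since skin is feathers.
No: [class: bird, skin: fur, age: 24, mass: 28, legs: 0], since skin is fur.
Yes: [class: mammal, skin: scales, age: 21, mass: 27, legs: 8], since skin is scales.

No, No, Yes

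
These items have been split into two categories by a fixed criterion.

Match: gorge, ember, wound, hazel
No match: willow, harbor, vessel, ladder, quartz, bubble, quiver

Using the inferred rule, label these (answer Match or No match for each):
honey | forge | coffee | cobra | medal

Match, Match, No match, Match, Match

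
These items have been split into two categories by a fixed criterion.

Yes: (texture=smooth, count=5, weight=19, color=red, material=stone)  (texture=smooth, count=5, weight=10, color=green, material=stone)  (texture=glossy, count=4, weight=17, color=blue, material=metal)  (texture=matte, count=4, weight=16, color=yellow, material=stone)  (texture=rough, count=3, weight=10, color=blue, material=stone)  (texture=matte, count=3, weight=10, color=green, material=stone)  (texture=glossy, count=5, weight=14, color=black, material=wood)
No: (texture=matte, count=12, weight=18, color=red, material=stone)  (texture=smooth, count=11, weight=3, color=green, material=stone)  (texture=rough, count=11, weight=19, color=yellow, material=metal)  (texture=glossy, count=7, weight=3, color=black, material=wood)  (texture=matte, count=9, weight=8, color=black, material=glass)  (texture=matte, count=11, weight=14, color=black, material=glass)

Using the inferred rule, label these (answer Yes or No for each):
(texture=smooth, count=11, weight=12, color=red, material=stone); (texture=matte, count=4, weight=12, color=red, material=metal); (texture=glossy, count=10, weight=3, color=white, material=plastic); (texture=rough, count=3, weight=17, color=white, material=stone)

Every 'Yes' example satisfies: count ≤ 5. None of the 'No' examples do.

No, Yes, No, Yes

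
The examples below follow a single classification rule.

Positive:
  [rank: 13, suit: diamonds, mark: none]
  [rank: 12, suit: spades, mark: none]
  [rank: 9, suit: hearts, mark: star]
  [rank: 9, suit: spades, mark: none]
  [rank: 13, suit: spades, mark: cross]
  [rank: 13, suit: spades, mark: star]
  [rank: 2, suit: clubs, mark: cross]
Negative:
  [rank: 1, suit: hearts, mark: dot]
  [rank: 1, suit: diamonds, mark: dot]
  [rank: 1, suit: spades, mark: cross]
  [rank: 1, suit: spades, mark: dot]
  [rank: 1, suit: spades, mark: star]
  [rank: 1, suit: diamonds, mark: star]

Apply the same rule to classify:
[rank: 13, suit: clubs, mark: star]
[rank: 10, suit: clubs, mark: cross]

Every 'Positive' example satisfies: rank ≥ 2. None of the 'Negative' examples do.
Positive: [rank: 13, suit: clubs, mark: star], since rank = 13.
Positive: [rank: 10, suit: clubs, mark: cross], since rank = 10.

Positive, Positive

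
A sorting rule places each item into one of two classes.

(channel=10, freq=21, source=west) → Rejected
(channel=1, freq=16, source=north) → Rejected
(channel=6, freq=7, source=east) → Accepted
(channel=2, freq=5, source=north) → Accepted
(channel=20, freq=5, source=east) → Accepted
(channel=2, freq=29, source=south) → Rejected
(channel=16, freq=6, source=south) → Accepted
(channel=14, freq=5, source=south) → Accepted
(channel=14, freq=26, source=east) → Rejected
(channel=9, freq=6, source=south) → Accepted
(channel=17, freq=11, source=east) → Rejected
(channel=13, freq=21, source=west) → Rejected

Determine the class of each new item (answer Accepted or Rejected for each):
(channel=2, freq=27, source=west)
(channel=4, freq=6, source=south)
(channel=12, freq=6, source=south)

Rejected, Accepted, Accepted

One predicate separates the groups cleanly: freq ≤ 7.
(channel=2, freq=27, source=west): freq = 27 — fails this test, so Rejected.
(channel=4, freq=6, source=south): freq = 6 — satisfies this, so Accepted.
(channel=12, freq=6, source=south): freq = 6 — satisfies this, so Accepted.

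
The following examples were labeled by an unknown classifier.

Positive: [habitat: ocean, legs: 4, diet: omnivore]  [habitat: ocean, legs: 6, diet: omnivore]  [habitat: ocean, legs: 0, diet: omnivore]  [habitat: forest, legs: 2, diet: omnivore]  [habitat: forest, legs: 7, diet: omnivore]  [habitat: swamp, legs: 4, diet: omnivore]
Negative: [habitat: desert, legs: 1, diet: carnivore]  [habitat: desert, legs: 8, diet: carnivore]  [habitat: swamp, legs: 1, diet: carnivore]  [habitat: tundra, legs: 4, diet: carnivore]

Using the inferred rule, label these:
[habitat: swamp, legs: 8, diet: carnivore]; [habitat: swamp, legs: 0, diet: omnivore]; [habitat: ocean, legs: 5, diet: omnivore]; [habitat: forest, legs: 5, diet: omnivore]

The rule appears to be: diet is omnivore.
[habitat: swamp, legs: 8, diet: carnivore]: Negative (diet is carnivore).
[habitat: swamp, legs: 0, diet: omnivore]: Positive (diet is omnivore).
[habitat: ocean, legs: 5, diet: omnivore]: Positive (diet is omnivore).
[habitat: forest, legs: 5, diet: omnivore]: Positive (diet is omnivore).

Negative, Positive, Positive, Positive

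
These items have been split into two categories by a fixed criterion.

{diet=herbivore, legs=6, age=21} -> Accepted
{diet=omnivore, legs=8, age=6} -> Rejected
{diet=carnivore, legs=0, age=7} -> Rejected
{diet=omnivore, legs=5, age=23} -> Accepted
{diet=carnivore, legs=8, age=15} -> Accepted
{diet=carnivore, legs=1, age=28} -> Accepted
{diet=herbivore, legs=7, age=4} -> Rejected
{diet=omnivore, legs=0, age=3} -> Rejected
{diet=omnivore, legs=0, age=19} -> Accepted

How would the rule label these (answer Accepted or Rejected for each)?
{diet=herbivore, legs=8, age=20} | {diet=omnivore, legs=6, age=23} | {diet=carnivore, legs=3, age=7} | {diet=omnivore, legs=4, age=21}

Every 'Accepted' example satisfies: age ≥ 15. None of the 'Rejected' examples do.
{diet=herbivore, legs=8, age=20}: age = 20 — fits, so Accepted.
{diet=omnivore, legs=6, age=23}: age = 23 — fits, so Accepted.
{diet=carnivore, legs=3, age=7}: age = 7 — does not fit, so Rejected.
{diet=omnivore, legs=4, age=21}: age = 21 — fits, so Accepted.

Accepted, Accepted, Rejected, Accepted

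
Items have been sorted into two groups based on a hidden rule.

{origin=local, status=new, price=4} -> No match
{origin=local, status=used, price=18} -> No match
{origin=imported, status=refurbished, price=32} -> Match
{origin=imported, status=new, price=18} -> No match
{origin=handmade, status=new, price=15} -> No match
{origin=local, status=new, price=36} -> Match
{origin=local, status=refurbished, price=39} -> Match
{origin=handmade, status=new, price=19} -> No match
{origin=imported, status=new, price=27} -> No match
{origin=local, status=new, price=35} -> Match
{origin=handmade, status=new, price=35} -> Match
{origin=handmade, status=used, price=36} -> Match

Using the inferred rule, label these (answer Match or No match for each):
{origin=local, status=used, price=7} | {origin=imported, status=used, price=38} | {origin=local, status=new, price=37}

No match, Match, Match

Rule: price ≥ 32. This holds for each 'Match' example and fails for each 'No match' one.
No match: {origin=local, status=used, price=7}, since price = 7.
Match: {origin=imported, status=used, price=38}, since price = 38.
Match: {origin=local, status=new, price=37}, since price = 37.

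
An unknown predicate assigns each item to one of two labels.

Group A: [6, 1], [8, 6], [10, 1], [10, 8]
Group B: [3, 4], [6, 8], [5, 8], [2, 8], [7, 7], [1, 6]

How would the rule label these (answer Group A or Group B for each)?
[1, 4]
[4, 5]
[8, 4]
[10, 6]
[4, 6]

Group B, Group B, Group A, Group A, Group B

Every 'Group A' example satisfies: first > second. None of the 'Group B' examples do.
[1, 4]: Group B (1 < 4).
[4, 5]: Group B (4 < 5).
[8, 4]: Group A (8 > 4).
[10, 6]: Group A (10 > 6).
[4, 6]: Group B (4 < 6).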